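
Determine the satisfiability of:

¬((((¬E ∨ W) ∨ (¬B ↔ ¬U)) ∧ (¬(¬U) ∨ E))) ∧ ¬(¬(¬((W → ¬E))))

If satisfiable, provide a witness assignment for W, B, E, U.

Case W = True: the formula simplifies to ¬((¬(¬U) ∨ E)) ∧ ¬(¬(¬(¬E))).
  E = True: the conjunct ¬((¬(¬U) ∨ E)) becomes ¬((¬(¬U) ∨ True)) = False.
  E = False: the conjunct ¬(¬(¬(¬E))) becomes ¬(¬False) = False.
Case W = False: the conjunct ¬(¬(¬((W → ¬E)))) becomes ¬(¬False) = False.
Both cases fail — unsatisfiable.

Unsatisfiable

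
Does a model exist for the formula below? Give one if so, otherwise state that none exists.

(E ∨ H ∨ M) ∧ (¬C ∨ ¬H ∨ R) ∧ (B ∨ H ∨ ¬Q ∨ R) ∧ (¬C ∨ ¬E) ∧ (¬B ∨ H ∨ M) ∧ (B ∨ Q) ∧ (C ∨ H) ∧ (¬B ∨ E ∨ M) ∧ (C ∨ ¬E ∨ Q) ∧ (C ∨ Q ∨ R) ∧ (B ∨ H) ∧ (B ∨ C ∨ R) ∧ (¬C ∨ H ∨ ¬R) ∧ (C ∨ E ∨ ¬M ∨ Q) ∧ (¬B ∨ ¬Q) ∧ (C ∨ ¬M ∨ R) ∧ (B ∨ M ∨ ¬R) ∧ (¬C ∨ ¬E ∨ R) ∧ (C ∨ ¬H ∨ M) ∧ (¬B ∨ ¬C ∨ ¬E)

C = True; B = False; R = True; E = False; Q = True; H = True; M = True

Set C = True.
  then (¬C ∨ ¬E) forces E = False.
Set B = False.
  then (B ∨ Q) forces Q = True.
  then (B ∨ H) forces H = True.
  then (¬C ∨ ¬H ∨ R) forces R = True.
  then (B ∨ M ∨ ¬R) forces M = True.
All clauses satisfied.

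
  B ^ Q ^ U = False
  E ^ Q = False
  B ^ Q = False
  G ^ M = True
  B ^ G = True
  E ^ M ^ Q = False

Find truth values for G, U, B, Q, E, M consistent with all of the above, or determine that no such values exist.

G = True, U = False, B = False, Q = False, E = False, M = False

B ^ Q ^ U = F ^ F ^ F = False ✓
E ^ Q = F ^ F = False ✓
B ^ Q = F ^ F = False ✓
G ^ M = T ^ F = True ✓
B ^ G = F ^ T = True ✓
E ^ M ^ Q = F ^ F ^ F = False ✓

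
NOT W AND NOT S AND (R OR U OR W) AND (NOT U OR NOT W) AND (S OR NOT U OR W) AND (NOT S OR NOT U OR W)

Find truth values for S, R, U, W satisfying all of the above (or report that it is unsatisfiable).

S = False, R = True, U = False, W = False

Unit clause (NOT W) forces W = False.
Unit clause (NOT S) forces S = False.
In (S OR NOT U OR W) only NOT U is left, so U = False.
In (R OR U OR W) only R is left, so R = True.
Check each clause:
  (NOT W): NOT W holds.
  (NOT S): NOT S holds.
  (R OR U OR W): R holds.
  (NOT U OR NOT W): NOT U holds.
  (S OR NOT U OR W): NOT U holds.
  (NOT S OR NOT U OR W): NOT S holds.
All clauses satisfied.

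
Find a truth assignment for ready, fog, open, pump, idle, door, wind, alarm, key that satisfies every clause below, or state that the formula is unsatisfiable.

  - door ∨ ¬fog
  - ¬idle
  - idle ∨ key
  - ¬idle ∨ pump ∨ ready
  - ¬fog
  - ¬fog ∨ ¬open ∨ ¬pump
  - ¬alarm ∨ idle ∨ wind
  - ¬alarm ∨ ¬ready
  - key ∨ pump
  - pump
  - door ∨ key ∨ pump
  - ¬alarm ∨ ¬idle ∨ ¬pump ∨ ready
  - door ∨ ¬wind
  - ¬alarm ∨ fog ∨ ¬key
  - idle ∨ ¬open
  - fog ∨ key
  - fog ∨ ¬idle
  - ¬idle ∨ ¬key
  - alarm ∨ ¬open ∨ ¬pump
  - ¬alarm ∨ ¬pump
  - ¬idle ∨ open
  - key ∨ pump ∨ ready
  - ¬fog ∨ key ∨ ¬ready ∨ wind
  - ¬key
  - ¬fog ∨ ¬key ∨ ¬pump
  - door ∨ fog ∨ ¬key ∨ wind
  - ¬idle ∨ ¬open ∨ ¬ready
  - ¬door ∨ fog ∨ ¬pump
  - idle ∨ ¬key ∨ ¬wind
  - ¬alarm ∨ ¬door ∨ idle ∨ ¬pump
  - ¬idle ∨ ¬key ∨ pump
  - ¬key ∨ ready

Case idle = True:
  Clause (¬idle) is falsified — contradiction.
Case idle = False:
  (idle ∨ key) forces key = True.
  Clause (¬key) is falsified — contradiction.
Both cases fail, so the formula is unsatisfiable.

The formula is unsatisfiable.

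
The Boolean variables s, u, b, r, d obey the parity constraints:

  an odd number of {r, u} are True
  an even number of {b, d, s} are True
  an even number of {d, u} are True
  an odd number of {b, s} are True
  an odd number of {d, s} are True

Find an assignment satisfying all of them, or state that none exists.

s: False; u: True; b: True; r: False; d: True

{r, u}: 1 true → odd ✓
{b, d, s}: 2 true → even ✓
{d, u}: 2 true → even ✓
{b, s}: 1 true → odd ✓
{d, s}: 1 true → odd ✓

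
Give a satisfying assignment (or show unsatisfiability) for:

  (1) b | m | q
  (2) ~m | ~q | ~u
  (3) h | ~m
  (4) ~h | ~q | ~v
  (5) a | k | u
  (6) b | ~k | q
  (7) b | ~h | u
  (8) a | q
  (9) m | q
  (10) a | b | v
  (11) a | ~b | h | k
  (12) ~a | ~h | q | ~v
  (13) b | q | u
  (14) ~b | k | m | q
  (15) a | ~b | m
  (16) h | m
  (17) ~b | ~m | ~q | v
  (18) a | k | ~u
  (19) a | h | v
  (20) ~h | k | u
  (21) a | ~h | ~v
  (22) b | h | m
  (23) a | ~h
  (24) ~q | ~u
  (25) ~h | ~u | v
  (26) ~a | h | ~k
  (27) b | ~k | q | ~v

m = True; u = False; k = True; v = False; b = True; h = True; q = False; a = True

Set m = True.
  then (h | ~m) forces h = True.
  then (a | ~h) forces a = True.
Try u = True:
  (~m | ~q | ~u) forces q = False.
  (~a | ~h | q | ~v) forces v = False.
  clause (~h | ~u | v) is falsified — backtrack.
So u = False.
  then (b | ~h | u) forces b = True.
  then (~h | k | u) forces k = True.
Set v = False.
  then (~b | ~m | ~q | v) forces q = False.
All clauses satisfied.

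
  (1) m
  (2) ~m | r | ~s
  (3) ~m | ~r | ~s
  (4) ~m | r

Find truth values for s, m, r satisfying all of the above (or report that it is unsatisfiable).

s = False; m = True; r = True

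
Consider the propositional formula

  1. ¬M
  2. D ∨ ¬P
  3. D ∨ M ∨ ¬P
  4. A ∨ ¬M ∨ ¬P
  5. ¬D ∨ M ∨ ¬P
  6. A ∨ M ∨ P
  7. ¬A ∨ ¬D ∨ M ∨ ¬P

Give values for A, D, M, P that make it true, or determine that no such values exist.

A=T, D=F, M=F, P=F

Unit clause (¬M) forces M = False.
Set A = True.
Set D = False.
  then (D ∨ ¬P) forces P = False.
Check each clause:
  (¬M): ¬M holds.
  (D ∨ ¬P): ¬P holds.
  (D ∨ M ∨ ¬P): ¬P holds.
  (A ∨ ¬M ∨ ¬P): A holds.
  (¬D ∨ M ∨ ¬P): ¬D holds.
  (A ∨ M ∨ P): A holds.
  (¬A ∨ ¬D ∨ M ∨ ¬P): ¬D holds.
All clauses satisfied.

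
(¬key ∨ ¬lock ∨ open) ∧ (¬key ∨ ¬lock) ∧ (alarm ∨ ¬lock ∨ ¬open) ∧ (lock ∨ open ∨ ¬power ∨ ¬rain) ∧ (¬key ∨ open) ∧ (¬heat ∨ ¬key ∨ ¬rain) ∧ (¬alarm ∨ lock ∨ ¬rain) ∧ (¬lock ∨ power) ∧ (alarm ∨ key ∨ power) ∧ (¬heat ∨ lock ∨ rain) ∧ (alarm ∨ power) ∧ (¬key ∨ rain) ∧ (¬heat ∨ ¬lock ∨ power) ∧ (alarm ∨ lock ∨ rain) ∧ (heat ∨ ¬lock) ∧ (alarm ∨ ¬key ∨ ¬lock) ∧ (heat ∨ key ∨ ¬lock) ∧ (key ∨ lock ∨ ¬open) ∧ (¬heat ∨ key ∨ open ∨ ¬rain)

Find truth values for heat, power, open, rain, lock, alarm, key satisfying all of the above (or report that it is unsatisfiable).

heat = True, power = True, open = False, rain = False, lock = True, alarm = False, key = False

Set heat = True.
Try power = False:
  (¬lock ∨ power) forces lock = False.
  (¬heat ∨ lock ∨ rain) forces rain = True.
  (¬heat ∨ ¬key ∨ ¬rain) forces key = False.
  (¬alarm ∨ lock ∨ ¬rain) forces alarm = False.
  clause (alarm ∨ key ∨ power) is falsified — backtrack.
So power = True.
Set open = False.
  then (¬key ∨ open) forces key = False.
  then (¬heat ∨ key ∨ open ∨ ¬rain) forces rain = False.
  then (¬heat ∨ lock ∨ rain) forces lock = True.
Set alarm = False.
All clauses satisfied.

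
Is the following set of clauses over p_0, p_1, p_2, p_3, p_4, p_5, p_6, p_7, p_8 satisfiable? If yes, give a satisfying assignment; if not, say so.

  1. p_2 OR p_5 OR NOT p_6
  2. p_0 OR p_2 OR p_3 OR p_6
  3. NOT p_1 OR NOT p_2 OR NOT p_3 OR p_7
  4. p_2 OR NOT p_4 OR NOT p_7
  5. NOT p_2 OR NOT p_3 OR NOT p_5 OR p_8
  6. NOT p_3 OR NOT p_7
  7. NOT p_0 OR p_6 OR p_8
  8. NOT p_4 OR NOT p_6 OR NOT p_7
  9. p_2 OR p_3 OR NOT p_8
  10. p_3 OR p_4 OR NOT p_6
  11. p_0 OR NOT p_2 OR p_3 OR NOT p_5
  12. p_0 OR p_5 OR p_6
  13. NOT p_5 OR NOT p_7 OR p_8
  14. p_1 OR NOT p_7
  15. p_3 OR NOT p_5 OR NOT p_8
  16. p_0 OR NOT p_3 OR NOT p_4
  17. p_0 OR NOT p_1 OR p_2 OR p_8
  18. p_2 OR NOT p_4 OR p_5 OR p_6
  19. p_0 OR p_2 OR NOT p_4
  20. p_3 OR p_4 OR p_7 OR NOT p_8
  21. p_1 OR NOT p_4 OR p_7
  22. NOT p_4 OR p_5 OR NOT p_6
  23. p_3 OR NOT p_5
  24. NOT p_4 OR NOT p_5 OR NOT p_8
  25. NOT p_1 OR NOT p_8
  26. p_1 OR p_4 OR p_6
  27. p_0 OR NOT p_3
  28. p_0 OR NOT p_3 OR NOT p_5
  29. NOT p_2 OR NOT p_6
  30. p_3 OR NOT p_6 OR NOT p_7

Try p_0 = False:
  (p_0 OR NOT p_3) forces p_3 = False.
  (p_3 OR NOT p_5) forces p_5 = False.
  (p_0 OR p_5 OR p_6) forces p_6 = True.
  (p_2 OR p_5 OR NOT p_6) forces p_2 = True.
  clause (NOT p_2 OR NOT p_6) is falsified — backtrack.
So p_0 = True.
Set p_1 = False.
  then (p_1 OR NOT p_7) forces p_7 = False.
  then (p_1 OR NOT p_4 OR p_7) forces p_4 = False.
  then (p_1 OR p_4 OR p_6) forces p_6 = True.
  then (NOT p_2 OR NOT p_6) forces p_2 = False.
  then (p_2 OR p_5 OR NOT p_6) forces p_5 = True.
  then (p_3 OR p_4 OR NOT p_6) forces p_3 = True.
Set p_8 = False.
All clauses satisfied.

p_0=T; p_1=F; p_2=F; p_3=T; p_4=F; p_5=T; p_6=T; p_7=F; p_8=F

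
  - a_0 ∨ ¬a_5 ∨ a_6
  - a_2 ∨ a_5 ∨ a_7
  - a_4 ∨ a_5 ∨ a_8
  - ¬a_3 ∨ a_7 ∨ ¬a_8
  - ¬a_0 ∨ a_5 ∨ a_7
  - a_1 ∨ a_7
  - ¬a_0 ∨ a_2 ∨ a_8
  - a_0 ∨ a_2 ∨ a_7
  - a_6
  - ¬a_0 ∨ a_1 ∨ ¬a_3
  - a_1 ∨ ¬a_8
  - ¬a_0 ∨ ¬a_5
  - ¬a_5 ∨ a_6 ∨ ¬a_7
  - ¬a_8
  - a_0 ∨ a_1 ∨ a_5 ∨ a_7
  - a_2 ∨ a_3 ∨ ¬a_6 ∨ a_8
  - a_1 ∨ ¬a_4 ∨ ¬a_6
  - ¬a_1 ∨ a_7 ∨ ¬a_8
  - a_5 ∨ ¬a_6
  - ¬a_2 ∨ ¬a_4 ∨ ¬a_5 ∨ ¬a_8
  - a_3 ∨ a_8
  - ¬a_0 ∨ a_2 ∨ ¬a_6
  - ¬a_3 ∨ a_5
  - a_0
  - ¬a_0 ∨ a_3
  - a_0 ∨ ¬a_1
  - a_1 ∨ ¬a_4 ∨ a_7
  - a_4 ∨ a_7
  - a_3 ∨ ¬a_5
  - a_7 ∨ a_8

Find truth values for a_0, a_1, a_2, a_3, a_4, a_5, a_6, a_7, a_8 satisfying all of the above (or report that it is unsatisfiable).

Case a_0 = True:
  (a_6) forces a_6 = True.
  (¬a_0 ∨ ¬a_5) forces a_5 = False.
  Clause (a_5 ∨ ¬a_6) is falsified — contradiction.
Case a_0 = False:
  Clause (a_0) is falsified — contradiction.
Both cases fail, so the formula is unsatisfiable.

Unsatisfiable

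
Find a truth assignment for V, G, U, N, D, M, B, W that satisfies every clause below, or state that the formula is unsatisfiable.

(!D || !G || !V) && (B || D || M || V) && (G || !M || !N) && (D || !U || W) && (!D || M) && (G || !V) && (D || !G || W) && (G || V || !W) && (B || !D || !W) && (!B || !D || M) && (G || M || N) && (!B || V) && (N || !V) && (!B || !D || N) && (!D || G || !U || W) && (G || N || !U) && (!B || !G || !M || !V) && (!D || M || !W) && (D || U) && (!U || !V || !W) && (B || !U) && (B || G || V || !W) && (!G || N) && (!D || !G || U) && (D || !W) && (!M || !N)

Set V = False.
  then (!B || V) forces B = False.
  then (B || !U) forces U = False.
  then (D || U) forces D = True.
  then (!D || !G || U) forces G = False.
  then (!D || M) forces M = True.
  then (G || V || !W) forces W = False.
  then (!M || !N) forces N = False.
All clauses satisfied.

V = False, G = False, U = False, N = False, D = True, M = True, B = False, W = False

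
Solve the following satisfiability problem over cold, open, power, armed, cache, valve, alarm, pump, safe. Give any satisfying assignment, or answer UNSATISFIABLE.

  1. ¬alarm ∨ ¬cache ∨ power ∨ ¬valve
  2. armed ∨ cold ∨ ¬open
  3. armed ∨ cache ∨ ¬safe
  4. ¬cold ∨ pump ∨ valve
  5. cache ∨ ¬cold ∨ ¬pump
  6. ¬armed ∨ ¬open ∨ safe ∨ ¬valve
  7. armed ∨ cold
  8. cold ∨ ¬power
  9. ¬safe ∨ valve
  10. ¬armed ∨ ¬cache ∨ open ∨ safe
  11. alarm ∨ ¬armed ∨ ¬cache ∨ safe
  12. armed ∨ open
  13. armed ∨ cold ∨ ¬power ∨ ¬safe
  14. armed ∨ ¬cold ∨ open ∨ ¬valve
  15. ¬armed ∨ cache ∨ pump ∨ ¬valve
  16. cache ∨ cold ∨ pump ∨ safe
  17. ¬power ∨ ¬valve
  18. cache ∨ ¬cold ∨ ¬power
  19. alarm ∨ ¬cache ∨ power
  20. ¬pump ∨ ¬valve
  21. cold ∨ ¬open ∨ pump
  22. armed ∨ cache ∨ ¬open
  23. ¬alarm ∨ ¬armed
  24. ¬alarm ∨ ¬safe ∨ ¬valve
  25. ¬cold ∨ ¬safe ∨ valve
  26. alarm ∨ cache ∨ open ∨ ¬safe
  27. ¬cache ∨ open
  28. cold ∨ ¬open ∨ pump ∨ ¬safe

cold=T, open=T, power=T, armed=F, cache=T, valve=F, alarm=T, pump=T, safe=F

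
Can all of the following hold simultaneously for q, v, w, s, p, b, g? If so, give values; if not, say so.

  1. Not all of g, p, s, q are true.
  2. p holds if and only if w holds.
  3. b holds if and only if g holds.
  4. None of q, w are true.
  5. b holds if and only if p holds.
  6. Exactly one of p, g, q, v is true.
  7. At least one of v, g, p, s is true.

q=F, v=T, w=F, s=T, p=F, b=F, g=F

  (1) {g, p, s, q}: 1/4 true — not all ✓
  (2) p=F, w=F — same ✓
  (3) b=F, g=F — same ✓
  (4) {q, w}: 0 true — none ✓
  (5) b=F, p=F — same ✓
  (6) {p, g, q, v}: 1 true — exactly one ✓
  (7) {v, g, p, s}: 2 true — at least one ✓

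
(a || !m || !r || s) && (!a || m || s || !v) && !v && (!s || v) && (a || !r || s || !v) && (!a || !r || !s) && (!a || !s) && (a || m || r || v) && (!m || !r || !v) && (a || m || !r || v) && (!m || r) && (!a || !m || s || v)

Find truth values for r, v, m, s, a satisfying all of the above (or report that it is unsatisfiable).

r = True, v = False, m = False, s = False, a = True

Unit clause (!v) forces v = False.
In (!s || v) only !s is left, so s = False.
Set r = True.
Try m = True:
  (a || !m || !r || s) forces a = True.
  clause (!a || !m || s || v) is falsified — backtrack.
So m = False.
  then (a || m || !r || v) forces a = True.
All clauses satisfied.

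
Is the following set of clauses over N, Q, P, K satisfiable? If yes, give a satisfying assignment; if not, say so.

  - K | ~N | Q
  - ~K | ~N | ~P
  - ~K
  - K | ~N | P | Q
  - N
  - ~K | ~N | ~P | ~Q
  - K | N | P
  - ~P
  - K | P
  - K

Case K = True:
  Clause (~K) is falsified — contradiction.
Case K = False:
  Clause (K) is falsified — contradiction.
Both cases fail, so the formula is unsatisfiable.

UNSATISFIABLE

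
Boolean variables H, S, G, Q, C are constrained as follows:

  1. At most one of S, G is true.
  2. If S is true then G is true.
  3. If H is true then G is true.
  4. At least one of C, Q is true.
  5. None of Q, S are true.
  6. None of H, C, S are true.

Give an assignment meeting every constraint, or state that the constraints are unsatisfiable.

Unsatisfiable — no assignment works.

Case Q = True:
  Constraint (5) is violated (Q=T) — contradiction.
Case Q = False:
  (4) with Q=F forces C = True.
  Constraint (6) is violated (C=T) — contradiction.
Both cases fail — unsatisfiable.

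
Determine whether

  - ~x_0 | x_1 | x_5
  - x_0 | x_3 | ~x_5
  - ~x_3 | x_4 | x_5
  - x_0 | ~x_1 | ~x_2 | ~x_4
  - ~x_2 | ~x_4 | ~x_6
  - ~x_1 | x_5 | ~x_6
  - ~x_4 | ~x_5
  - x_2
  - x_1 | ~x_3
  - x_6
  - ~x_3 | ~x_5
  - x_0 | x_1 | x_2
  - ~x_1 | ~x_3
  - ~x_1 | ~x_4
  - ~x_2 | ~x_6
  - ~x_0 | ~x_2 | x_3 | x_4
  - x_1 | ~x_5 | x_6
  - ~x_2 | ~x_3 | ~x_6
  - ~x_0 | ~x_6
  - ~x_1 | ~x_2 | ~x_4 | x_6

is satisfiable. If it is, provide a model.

UNSATISFIABLE

Case x_2 = True:
  (x_6) forces x_6 = True.
  Clause (~x_2 | ~x_6) is falsified — contradiction.
Case x_2 = False:
  Clause (x_2) is falsified — contradiction.
Both cases fail, so the formula is unsatisfiable.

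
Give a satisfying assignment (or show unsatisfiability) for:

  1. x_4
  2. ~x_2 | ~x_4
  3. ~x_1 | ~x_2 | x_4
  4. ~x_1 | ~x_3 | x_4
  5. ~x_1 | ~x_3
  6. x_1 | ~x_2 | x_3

x_1 = True, x_2 = False, x_3 = False, x_4 = True

Unit clause (x_4) forces x_4 = True.
In (~x_2 | ~x_4) only ~x_2 is left, so x_2 = False.
Set x_1 = True.
  then (~x_1 | ~x_3) forces x_3 = False.
All clauses satisfied.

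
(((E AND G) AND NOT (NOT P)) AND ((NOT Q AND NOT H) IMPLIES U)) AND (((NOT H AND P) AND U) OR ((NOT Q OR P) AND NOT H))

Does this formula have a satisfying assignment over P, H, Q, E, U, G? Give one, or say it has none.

P = True; H = False; Q = True; E = True; U = True; G = True

  ((E AND G) AND NOT (NOT P)) AND ((NOT Q AND NOT H) IMPLIES U) = True
    (E AND G) AND NOT (NOT P) = True
      E AND G = True
      NOT (NOT P) = True
        NOT P = False
    (NOT Q AND NOT H) IMPLIES U = True
      NOT Q AND NOT H = False
        NOT Q = False
        NOT H = True
  ((NOT H AND P) AND U) OR ((NOT Q OR P) AND NOT H) = True
    (NOT H AND P) AND U = True
      NOT H AND P = True
        NOT H = True
    (NOT Q OR P) AND NOT H = True
      NOT Q OR P = True
        NOT Q = False
      NOT H = True
Both conjuncts True, so the formula holds.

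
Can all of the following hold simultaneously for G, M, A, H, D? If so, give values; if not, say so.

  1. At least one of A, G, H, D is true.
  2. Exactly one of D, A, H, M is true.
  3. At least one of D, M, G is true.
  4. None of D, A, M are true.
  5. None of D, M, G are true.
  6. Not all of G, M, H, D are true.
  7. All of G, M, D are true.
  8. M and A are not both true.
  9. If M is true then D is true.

No satisfying assignment exists.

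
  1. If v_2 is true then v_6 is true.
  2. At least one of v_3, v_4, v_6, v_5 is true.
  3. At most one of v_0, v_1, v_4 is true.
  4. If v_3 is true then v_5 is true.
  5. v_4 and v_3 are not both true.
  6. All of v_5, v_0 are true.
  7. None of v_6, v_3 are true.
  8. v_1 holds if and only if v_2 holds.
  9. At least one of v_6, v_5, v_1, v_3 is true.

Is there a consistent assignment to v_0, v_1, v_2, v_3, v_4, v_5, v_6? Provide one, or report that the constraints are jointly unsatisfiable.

v_0 = True, v_1 = False, v_2 = False, v_3 = False, v_4 = False, v_5 = True, v_6 = False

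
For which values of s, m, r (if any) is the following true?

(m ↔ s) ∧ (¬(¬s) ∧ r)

s: True, m: True, r: True

  m ↔ s = True
  ¬(¬s) ∧ r = True
    ¬(¬s) = True
      ¬s = False
Both conjuncts True, so the formula holds.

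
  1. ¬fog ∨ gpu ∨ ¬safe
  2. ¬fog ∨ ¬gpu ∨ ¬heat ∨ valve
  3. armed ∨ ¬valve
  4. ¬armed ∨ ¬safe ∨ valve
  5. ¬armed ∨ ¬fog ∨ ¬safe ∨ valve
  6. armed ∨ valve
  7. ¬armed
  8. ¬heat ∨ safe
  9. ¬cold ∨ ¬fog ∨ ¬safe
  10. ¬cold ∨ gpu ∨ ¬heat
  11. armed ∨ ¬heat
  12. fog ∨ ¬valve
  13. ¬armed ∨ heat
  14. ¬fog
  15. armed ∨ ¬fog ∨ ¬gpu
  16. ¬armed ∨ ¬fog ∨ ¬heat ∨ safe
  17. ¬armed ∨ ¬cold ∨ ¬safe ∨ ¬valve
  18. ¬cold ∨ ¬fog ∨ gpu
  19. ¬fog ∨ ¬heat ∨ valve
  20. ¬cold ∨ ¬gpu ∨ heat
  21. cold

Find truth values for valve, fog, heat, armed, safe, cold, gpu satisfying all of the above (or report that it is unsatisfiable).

Case armed = True:
  Clause (¬armed) is falsified — contradiction.
Case armed = False:
  (armed ∨ ¬valve) forces valve = False.
  Clause (armed ∨ valve) is falsified — contradiction.
Both cases fail, so the formula is unsatisfiable.

UNSATISFIABLE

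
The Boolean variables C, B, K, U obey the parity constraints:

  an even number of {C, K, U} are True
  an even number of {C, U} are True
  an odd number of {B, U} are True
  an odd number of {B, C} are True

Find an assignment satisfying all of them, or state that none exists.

C = True, B = False, K = False, U = True

{C, K, U}: 2 true → even ✓
{C, U}: 2 true → even ✓
{B, U}: 1 true → odd ✓
{B, C}: 1 true → odd ✓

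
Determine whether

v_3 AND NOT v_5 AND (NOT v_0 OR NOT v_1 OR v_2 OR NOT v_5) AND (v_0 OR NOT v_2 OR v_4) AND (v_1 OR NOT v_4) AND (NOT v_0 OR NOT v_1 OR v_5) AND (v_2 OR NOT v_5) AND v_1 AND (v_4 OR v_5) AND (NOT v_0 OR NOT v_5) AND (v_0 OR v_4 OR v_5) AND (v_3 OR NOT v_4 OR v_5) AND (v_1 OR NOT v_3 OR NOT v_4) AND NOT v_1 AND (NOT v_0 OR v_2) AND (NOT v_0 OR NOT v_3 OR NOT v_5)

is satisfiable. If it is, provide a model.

The formula is unsatisfiable.

Case v_1 = True:
  Clause (NOT v_1) is falsified — contradiction.
Case v_1 = False:
  Clause (v_1) is falsified — contradiction.
Both cases fail, so the formula is unsatisfiable.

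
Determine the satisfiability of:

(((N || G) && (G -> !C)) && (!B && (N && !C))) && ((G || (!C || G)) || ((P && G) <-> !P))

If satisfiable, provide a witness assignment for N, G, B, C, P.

N = True; G = True; B = False; C = False; P = False

  ((N || G) && (G -> !C)) && (!B && (N && !C)) = True
    (N || G) && (G -> !C) = True
      N || G = True
      G -> !C = True
        !C = True
    !B && (N && !C) = True
      !B = True
      N && !C = True
        !C = True
  (G || (!C || G)) || ((P && G) <-> !P) = True
    G || (!C || G) = True
      !C || G = True
        !C = True
    (P && G) <-> !P = False
      P && G = False
      !P = True
Both conjuncts True, so the formula holds.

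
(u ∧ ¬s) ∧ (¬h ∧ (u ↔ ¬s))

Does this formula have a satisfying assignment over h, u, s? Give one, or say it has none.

h=F; u=T; s=F

  u ∧ ¬s = True
    ¬s = True
  ¬h ∧ (u ↔ ¬s) = True
    ¬h = True
    u ↔ ¬s = True
      ¬s = True
Both conjuncts True, so the formula holds.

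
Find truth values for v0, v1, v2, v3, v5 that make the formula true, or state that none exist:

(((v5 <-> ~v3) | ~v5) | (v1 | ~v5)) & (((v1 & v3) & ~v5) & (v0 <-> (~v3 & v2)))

v0 = False; v1 = True; v2 = False; v3 = True; v5 = False

  ((v5 <-> ~v3) | ~v5) | (v1 | ~v5) = True
    (v5 <-> ~v3) | ~v5 = True
      v5 <-> ~v3 = True
        ~v3 = False
      ~v5 = True
    v1 | ~v5 = True
      ~v5 = True
  ((v1 & v3) & ~v5) & (v0 <-> (~v3 & v2)) = True
    (v1 & v3) & ~v5 = True
      v1 & v3 = True
      ~v5 = True
    v0 <-> (~v3 & v2) = True
      ~v3 & v2 = False
        ~v3 = False
Both conjuncts True, so the formula holds.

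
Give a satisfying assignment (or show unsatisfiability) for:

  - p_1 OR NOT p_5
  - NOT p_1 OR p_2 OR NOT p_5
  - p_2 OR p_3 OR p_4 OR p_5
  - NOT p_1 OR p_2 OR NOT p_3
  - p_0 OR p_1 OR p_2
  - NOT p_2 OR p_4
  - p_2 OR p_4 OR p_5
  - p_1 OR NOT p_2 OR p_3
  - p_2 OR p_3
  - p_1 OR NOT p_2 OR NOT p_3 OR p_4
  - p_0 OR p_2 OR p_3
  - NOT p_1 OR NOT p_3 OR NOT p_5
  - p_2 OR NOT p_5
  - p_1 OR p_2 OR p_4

p_0 = True, p_1 = False, p_2 = False, p_3 = True, p_4 = True, p_5 = False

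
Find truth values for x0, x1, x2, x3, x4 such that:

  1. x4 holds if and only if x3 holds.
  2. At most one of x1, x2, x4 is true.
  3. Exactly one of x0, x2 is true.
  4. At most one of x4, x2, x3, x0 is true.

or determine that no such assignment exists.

x0: True, x1: False, x2: False, x3: False, x4: False

  (1) x4=F, x3=F — same ✓
  (2) {x1, x2, x4}: 0 true — at most one ✓
  (3) {x0, x2}: 1 true — exactly one ✓
  (4) {x4, x2, x3, x0}: 1 true — at most one ✓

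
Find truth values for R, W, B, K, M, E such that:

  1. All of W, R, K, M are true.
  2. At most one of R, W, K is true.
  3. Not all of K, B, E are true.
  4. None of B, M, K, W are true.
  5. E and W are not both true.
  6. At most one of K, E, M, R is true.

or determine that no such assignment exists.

Unsatisfiable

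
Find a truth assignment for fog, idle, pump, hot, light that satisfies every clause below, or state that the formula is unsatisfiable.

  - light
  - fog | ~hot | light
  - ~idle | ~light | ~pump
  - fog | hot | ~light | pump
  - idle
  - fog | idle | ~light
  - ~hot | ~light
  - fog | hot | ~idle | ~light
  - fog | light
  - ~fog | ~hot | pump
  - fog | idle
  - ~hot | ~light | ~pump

fog = True, idle = True, pump = False, hot = False, light = True

Unit clause (light) forces light = True.
Unit clause (idle) forces idle = True.
In (~hot | ~light) only ~hot is left, so hot = False.
In (fog | hot | ~idle | ~light) only fog is left, so fog = True.
In (~idle | ~light | ~pump) only ~pump is left, so pump = False.
All clauses satisfied.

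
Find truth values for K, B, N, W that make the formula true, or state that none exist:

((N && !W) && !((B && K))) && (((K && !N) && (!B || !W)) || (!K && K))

No satisfying assignment exists.

Case N = True: the formula simplifies to (!W && !((B && K))) && (!K && K).
  K = True: the conjunct !K is False.
  K = False: the conjunct K is False.
Case N = False: the conjunct N is False.
Both cases fail — unsatisfiable.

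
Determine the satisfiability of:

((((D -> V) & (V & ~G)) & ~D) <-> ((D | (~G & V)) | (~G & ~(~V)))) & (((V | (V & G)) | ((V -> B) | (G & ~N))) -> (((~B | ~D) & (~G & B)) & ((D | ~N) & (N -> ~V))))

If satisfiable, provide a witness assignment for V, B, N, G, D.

V = True, B = True, N = False, G = False, D = False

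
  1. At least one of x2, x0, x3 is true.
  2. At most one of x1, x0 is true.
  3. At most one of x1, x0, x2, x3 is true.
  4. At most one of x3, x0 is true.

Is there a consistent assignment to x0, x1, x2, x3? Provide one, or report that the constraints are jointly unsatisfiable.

x0: True; x1: False; x2: False; x3: False

  (1) {x2, x0, x3}: 1 true — at least one ✓
  (2) {x1, x0}: 1 true — at most one ✓
  (3) {x1, x0, x2, x3}: 1 true — at most one ✓
  (4) {x3, x0}: 1 true — at most one ✓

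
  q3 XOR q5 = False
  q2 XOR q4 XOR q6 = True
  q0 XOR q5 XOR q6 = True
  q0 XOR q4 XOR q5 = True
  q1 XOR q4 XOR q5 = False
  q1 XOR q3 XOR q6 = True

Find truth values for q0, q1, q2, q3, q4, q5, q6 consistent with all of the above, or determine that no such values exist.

UNSATISFIABLE

Adding constraints 1, 3, 4, 5, 6 mod 2: every variable appears an even number of times on the left, so the left side is 0.
But the right sides sum to 1 (mod 2). 0 ≠ 1 — the system is inconsistent.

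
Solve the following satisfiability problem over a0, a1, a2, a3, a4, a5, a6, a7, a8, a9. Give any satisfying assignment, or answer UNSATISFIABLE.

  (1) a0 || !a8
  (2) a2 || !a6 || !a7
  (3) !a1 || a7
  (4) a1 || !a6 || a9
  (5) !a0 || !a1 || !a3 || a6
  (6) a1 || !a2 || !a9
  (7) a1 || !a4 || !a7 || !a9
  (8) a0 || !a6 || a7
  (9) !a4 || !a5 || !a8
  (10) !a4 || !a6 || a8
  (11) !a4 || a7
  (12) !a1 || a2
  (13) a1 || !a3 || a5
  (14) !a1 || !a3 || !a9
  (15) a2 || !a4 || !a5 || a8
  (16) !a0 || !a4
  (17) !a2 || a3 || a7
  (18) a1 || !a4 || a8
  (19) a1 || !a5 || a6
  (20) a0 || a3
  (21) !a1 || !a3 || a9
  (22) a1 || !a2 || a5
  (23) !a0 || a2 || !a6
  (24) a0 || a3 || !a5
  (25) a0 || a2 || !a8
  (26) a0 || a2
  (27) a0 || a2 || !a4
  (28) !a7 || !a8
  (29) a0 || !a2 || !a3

a0 = True, a1 = True, a2 = True, a3 = False, a4 = False, a5 = False, a6 = False, a7 = True, a8 = False, a9 = False

Set a0 = True.
  then (!a0 || !a4) forces a4 = False.
Set a1 = True.
  then (!a1 || a7) forces a7 = True.
  then (!a1 || a2) forces a2 = True.
  then (!a7 || !a8) forces a8 = False.
Try a3 = True:
  (!a0 || !a1 || !a3 || a6) forces a6 = True.
  (!a1 || !a3 || !a9) forces a9 = False.
  clause (!a1 || !a3 || a9) is falsified — backtrack.
So a3 = False.
Set a5 = False.
Set a6 = False.
Set a9 = False.
All clauses satisfied.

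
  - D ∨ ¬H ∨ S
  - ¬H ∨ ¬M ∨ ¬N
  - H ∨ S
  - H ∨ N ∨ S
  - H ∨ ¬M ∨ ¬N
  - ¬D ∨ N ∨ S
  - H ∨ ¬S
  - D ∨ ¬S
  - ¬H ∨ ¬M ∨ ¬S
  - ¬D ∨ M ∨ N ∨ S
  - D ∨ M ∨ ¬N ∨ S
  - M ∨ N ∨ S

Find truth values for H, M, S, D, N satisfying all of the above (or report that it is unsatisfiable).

Set H = True.
Set M = False.
Set S = True.
  then (D ∨ ¬S) forces D = True.
Set N = True.
All clauses satisfied.

H = True, M = False, S = True, D = True, N = True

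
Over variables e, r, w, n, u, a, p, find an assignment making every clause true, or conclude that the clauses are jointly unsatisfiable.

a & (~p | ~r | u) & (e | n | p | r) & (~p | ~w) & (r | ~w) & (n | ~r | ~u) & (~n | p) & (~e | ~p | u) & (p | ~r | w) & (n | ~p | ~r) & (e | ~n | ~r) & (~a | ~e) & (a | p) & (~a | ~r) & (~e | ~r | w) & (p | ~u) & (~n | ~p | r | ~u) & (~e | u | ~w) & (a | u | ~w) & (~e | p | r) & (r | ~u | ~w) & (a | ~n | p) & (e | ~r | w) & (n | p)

e=F; r=F; w=F; n=T; u=F; a=T; p=T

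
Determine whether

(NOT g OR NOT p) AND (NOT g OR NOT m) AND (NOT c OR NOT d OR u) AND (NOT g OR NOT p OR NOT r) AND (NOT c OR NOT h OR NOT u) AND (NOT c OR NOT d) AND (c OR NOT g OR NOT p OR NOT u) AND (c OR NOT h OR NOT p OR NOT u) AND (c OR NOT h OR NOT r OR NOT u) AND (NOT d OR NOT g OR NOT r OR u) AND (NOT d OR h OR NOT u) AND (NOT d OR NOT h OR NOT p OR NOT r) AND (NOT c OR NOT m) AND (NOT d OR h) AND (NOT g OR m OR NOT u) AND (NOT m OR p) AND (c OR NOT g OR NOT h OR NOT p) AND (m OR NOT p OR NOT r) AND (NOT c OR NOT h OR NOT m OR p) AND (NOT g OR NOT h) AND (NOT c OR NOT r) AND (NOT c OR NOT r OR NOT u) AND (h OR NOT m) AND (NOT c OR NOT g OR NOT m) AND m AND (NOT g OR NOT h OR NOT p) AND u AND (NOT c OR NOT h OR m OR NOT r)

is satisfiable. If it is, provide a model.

Case u = True:
  (m) forces m = True.
  (NOT g OR NOT m) forces g = False.
  (NOT c OR NOT m) forces c = False.
  (NOT m OR p) forces p = True.
  (c OR NOT h OR NOT p OR NOT u) forces h = False.
  Clause (h OR NOT m) is falsified — contradiction.
Case u = False:
  Clause (u) is falsified — contradiction.
Both cases fail, so the formula is unsatisfiable.

Unsatisfiable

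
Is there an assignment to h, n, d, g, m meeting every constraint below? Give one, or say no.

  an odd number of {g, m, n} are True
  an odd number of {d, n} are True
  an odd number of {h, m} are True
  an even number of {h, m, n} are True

h = False, n = True, d = False, g = True, m = True

{g, m, n}: 3 true → odd ✓
{d, n}: 1 true → odd ✓
{h, m}: 1 true → odd ✓
{h, m, n}: 2 true → even ✓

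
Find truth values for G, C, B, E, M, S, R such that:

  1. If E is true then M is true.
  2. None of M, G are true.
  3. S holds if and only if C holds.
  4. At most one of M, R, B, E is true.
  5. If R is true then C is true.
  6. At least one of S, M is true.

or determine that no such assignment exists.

G = False, C = True, B = True, E = False, M = False, S = True, R = False

  (1) E=F ⇒ M: vacuous ✓
  (2) {M, G}: 0 true — none ✓
  (3) S=T, C=T — same ✓
  (4) {M, R, B, E}: 1 true — at most one ✓
  (5) R=F ⇒ C: vacuous ✓
  (6) {S, M}: 1 true — at least one ✓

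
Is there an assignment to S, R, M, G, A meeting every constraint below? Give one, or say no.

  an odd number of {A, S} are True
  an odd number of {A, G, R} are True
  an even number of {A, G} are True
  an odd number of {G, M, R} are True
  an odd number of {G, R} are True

S = True, R = True, M = False, G = False, A = False

{A, S}: 1 true → odd ✓
{A, G, R}: 1 true → odd ✓
{A, G}: 0 true → even ✓
{G, M, R}: 1 true → odd ✓
{G, R}: 1 true → odd ✓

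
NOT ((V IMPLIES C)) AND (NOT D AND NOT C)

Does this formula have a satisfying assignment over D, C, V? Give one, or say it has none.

D: False, C: False, V: True

  NOT ((V IMPLIES C)) = True
    V IMPLIES C = False
  NOT D AND NOT C = True
    NOT D = True
    NOT C = True
Both conjuncts True, so the formula holds.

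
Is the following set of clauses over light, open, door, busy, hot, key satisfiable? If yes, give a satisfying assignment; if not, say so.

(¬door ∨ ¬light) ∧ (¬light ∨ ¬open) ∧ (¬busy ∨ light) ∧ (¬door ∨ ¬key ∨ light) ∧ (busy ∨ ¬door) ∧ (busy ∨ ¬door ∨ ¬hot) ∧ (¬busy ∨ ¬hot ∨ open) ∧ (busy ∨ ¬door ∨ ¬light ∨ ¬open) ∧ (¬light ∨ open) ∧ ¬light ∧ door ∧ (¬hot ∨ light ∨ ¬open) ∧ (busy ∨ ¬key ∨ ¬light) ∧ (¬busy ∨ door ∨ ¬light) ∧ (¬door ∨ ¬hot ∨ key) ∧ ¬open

Case light = True:
  Clause (¬light) is falsified — contradiction.
Case light = False:
  (¬busy ∨ light) forces busy = False.
  (busy ∨ ¬door) forces door = False.
  Clause (door) is falsified — contradiction.
Both cases fail, so the formula is unsatisfiable.

The formula is unsatisfiable.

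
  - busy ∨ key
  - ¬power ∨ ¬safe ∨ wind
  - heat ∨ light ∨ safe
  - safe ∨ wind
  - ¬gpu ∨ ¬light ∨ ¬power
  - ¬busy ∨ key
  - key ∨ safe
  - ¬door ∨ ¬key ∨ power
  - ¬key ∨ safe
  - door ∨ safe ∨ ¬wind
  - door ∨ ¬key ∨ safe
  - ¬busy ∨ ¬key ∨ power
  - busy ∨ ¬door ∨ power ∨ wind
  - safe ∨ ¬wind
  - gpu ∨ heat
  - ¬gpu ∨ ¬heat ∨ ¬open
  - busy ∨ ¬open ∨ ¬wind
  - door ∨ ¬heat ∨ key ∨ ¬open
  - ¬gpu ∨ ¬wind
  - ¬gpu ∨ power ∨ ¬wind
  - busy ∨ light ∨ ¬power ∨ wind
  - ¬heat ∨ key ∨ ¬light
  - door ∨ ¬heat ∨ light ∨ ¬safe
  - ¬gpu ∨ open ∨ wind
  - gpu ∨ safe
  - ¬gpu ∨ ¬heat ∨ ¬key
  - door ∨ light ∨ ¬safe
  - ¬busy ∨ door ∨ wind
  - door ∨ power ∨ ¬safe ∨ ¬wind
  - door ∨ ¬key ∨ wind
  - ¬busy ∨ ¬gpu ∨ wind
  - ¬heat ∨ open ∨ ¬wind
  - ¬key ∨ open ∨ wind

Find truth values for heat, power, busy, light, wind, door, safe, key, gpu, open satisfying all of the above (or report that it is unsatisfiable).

Set heat = True.
Set power = True.
Set busy = True.
  then (¬busy ∨ key) forces key = True.
  then (¬key ∨ safe) forces safe = True.
  then (¬gpu ∨ ¬heat ∨ ¬key) forces gpu = False.
  then (¬power ∨ ¬safe ∨ wind) forces wind = True.
  then (¬heat ∨ open ∨ ¬wind) forces open = True.
Set light = False.
  then (door ∨ ¬heat ∨ light ∨ ¬safe) forces door = True.
All clauses satisfied.

heat = True, power = True, busy = True, light = False, wind = True, door = True, safe = True, key = True, gpu = False, open = True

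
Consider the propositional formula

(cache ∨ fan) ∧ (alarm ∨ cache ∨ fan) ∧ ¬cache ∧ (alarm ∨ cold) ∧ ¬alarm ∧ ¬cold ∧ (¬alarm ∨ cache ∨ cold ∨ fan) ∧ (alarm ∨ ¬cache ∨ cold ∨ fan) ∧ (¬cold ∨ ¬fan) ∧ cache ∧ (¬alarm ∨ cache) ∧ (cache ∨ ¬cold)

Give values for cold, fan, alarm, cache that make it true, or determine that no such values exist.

Unsatisfiable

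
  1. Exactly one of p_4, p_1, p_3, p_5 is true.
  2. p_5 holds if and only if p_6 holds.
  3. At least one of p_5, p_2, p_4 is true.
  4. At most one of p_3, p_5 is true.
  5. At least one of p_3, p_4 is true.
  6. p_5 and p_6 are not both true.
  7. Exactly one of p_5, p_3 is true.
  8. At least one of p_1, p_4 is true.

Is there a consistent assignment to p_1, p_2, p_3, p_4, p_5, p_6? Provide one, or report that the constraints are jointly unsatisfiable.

Unsatisfiable

Case p_6 = True:
  (2) with p_6=T forces p_5 = True.
  Constraint (6) is violated (p_5=T, p_6=T) — contradiction.
Case p_6 = False:
  (2) with p_6=F forces p_5 = False.
  (7) with p_5=F forces p_3 = True.
  (1) with p_3=T forces p_4 = False.
  (1) with p_3=T forces p_1 = False.
  Constraint (8) is violated (p_1=F, p_4=F) — contradiction.
Both cases fail — unsatisfiable.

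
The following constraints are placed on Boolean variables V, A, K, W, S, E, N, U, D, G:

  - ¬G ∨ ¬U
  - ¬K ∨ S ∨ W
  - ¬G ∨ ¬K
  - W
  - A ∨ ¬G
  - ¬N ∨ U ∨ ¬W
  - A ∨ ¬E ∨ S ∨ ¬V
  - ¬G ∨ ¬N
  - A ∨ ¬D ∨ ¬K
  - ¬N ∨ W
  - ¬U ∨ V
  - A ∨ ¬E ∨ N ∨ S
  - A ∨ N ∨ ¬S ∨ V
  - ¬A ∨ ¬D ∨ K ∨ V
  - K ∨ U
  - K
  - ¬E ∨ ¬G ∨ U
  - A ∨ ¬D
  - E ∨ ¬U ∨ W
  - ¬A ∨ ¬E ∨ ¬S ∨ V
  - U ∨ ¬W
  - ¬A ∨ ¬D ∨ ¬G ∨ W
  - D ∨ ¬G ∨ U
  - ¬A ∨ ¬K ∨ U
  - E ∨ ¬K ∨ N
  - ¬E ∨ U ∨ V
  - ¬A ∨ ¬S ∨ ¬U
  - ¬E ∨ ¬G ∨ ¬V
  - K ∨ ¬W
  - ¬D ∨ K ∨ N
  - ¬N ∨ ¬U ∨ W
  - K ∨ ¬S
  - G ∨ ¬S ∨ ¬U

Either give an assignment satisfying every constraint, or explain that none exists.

V = True; A = True; K = True; W = True; S = False; E = True; N = False; U = True; D = True; G = False

Unit clause (W) forces W = True.
Unit clause (K) forces K = True.
In (U ∨ ¬W) only U is left, so U = True.
In (¬G ∨ ¬U) only ¬G is left, so G = False.
In (¬U ∨ V) only V is left, so V = True.
In (G ∨ ¬S ∨ ¬U) only ¬S is left, so S = False.
Set A = True.
Set E = True.
Set N = False.
Set D = True.
All clauses satisfied.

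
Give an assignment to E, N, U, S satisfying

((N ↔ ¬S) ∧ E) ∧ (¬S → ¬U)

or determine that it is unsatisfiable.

E=T, N=F, U=T, S=T

  (N ↔ ¬S) ∧ E = True
    N ↔ ¬S = True
      ¬S = False
  ¬S → ¬U = True
    ¬S = False
    ¬U = False
Both conjuncts True, so the formula holds.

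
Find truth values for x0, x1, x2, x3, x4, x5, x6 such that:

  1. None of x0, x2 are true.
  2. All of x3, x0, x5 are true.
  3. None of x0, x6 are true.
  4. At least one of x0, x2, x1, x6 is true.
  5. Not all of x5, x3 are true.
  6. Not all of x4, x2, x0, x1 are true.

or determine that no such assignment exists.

Unsatisfiable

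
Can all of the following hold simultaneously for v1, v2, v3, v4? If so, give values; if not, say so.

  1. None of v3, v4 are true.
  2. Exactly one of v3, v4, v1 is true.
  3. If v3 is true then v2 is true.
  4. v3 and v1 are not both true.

v1 = True, v2 = True, v3 = False, v4 = False

  (1) {v3, v4}: 0 true — none ✓
  (2) {v3, v4, v1}: 1 true — exactly one ✓
  (3) v3=F ⇒ v2: vacuous ✓
  (4) v3=F, v1=T — not both ✓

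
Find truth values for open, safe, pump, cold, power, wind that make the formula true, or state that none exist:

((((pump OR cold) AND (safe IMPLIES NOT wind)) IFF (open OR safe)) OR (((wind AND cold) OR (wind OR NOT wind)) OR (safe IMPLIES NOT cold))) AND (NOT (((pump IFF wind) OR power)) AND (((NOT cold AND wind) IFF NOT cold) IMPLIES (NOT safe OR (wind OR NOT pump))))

open = False, safe = True, pump = False, cold = True, power = False, wind = True

  (((pump OR cold) AND (safe IMPLIES NOT wind)) IFF (open OR safe)) OR (((wind AND cold) OR (wind OR NOT wind)) OR (safe IMPLIES NOT cold)) = True
    ((pump OR cold) AND (safe IMPLIES NOT wind)) IFF (open OR safe) = False
      (pump OR cold) AND (safe IMPLIES NOT wind) = False
        pump OR cold = True
        safe IMPLIES NOT wind = False
          NOT wind = False
      open OR safe = True
    ((wind AND cold) OR (wind OR NOT wind)) OR (safe IMPLIES NOT cold) = True
      (wind AND cold) OR (wind OR NOT wind) = True
        wind AND cold = True
        wind OR NOT wind = True
          NOT wind = False
      safe IMPLIES NOT cold = False
        NOT cold = False
  NOT (((pump IFF wind) OR power)) AND (((NOT cold AND wind) IFF NOT cold) IMPLIES (NOT safe OR (wind OR NOT pump))) = True
    NOT (((pump IFF wind) OR power)) = True
      (pump IFF wind) OR power = False
        pump IFF wind = False
    ((NOT cold AND wind) IFF NOT cold) IMPLIES (NOT safe OR (wind OR NOT pump)) = True
      (NOT cold AND wind) IFF NOT cold = True
        NOT cold AND wind = False
          NOT cold = False
        NOT cold = False
      NOT safe OR (wind OR NOT pump) = True
        NOT safe = False
        wind OR NOT pump = True
          NOT pump = True
Both conjuncts True, so the formula holds.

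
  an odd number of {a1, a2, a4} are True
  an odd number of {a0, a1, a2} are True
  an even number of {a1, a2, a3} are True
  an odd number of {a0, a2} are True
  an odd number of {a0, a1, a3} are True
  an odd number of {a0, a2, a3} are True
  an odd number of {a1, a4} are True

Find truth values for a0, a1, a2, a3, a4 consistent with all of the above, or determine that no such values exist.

a0=T; a1=F; a2=F; a3=F; a4=T

{a1, a2, a4}: 1 true → odd ✓
{a0, a1, a2}: 1 true → odd ✓
{a1, a2, a3}: 0 true → even ✓
{a0, a2}: 1 true → odd ✓
{a0, a1, a3}: 1 true → odd ✓
{a0, a2, a3}: 1 true → odd ✓
{a1, a4}: 1 true → odd ✓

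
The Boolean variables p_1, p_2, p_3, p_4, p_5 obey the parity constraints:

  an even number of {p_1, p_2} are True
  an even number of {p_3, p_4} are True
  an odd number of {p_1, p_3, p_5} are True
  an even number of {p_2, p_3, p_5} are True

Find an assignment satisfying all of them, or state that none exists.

Adding constraints 1, 3, 4 mod 2: every variable appears an even number of times on the left, so the left side is 0.
But the right sides sum to 1 (mod 2). 0 ≠ 1 — the system is inconsistent.

Unsatisfiable — no assignment works.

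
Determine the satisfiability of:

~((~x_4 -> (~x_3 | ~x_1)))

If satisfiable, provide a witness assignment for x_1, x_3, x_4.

x_1: True; x_3: True; x_4: False

  ~((~x_4 -> (~x_3 | ~x_1))) = True
    ~x_4 -> (~x_3 | ~x_1) = False
      ~x_4 = True
      ~x_3 | ~x_1 = False
        ~x_3 = False
        ~x_1 = False
The formula evaluates to True.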